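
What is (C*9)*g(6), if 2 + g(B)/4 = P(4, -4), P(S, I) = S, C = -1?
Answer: -72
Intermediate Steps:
g(B) = 8 (g(B) = -8 + 4*4 = -8 + 16 = 8)
(C*9)*g(6) = -1*9*8 = -9*8 = -72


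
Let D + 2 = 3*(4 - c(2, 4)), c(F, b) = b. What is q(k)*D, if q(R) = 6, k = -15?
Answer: -12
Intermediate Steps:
D = -2 (D = -2 + 3*(4 - 1*4) = -2 + 3*(4 - 4) = -2 + 3*0 = -2 + 0 = -2)
q(k)*D = 6*(-2) = -12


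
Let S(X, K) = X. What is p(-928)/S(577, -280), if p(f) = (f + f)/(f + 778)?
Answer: 928/43275 ≈ 0.021444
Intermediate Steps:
p(f) = 2*f/(778 + f) (p(f) = (2*f)/(778 + f) = 2*f/(778 + f))
p(-928)/S(577, -280) = (2*(-928)/(778 - 928))/577 = (2*(-928)/(-150))*(1/577) = (2*(-928)*(-1/150))*(1/577) = (928/75)*(1/577) = 928/43275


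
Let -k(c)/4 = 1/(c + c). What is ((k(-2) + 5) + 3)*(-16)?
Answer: -144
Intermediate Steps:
k(c) = -2/c (k(c) = -4/(c + c) = -4*1/(2*c) = -2/c)
((k(-2) + 5) + 3)*(-16) = ((-2/(-2) + 5) + 3)*(-16) = ((-2*(-½) + 5) + 3)*(-16) = ((1 + 5) + 3)*(-16) = (6 + 3)*(-16) = 9*(-16) = -144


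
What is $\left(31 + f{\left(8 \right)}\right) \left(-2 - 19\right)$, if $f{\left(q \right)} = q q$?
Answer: $-1995$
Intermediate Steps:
$f{\left(q \right)} = q^{2}$
$\left(31 + f{\left(8 \right)}\right) \left(-2 - 19\right) = \left(31 + 8^{2}\right) \left(-2 - 19\right) = \left(31 + 64\right) \left(-21\right) = 95 \left(-21\right) = -1995$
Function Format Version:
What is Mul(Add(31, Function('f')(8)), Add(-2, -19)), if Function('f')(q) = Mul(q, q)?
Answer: -1995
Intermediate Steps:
Function('f')(q) = Pow(q, 2)
Mul(Add(31, Function('f')(8)), Add(-2, -19)) = Mul(Add(31, Pow(8, 2)), Add(-2, -19)) = Mul(Add(31, 64), -21) = Mul(95, -21) = -1995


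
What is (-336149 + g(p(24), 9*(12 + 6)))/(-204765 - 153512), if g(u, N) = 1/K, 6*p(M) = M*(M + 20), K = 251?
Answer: 84373398/89927527 ≈ 0.93824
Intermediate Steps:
p(M) = M*(20 + M)/6 (p(M) = (M*(M + 20))/6 = (M*(20 + M))/6 = M*(20 + M)/6)
g(u, N) = 1/251
(-336149 + g(p(24), 9*(12 + 6)))/(-204765 - 153512) = (-336149 + 1/251)/(-204765 - 153512) = -84373398/251/(-358277) = -84373398/251*(-1/358277) = 84373398/89927527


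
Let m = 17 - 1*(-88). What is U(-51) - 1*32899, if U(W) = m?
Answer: -32794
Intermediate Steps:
m = 105 (m = 17 + 88 = 105)
U(W) = 105
U(-51) - 1*32899 = 105 - 1*32899 = 105 - 32899 = -32794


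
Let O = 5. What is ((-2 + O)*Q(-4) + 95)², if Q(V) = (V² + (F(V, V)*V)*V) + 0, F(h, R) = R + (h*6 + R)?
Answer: 1940449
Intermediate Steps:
F(h, R) = 2*R + 6*h (F(h, R) = R + (6*h + R) = R + (R + 6*h) = 2*R + 6*h)
Q(V) = V² + 8*V³ (Q(V) = (V² + ((2*V + 6*V)*V)*V) + 0 = (V² + ((8*V)*V)*V) + 0 = (V² + (8*V²)*V) + 0 = (V² + 8*V³) + 0 = V² + 8*V³)
((-2 + O)*Q(-4) + 95)² = ((-2 + 5)*((-4)²*(1 + 8*(-4))) + 95)² = (3*(16*(1 - 32)) + 95)² = (3*(16*(-31)) + 95)² = (3*(-496) + 95)² = (-1488 + 95)² = (-1393)² = 1940449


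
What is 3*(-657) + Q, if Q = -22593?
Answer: -24564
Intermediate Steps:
3*(-657) + Q = 3*(-657) - 22593 = -1971 - 22593 = -24564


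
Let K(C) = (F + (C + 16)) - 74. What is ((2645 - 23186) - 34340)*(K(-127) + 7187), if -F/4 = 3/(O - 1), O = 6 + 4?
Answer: -1152610762/3 ≈ -3.8420e+8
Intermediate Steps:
O = 10
F = -4/3 (F = -4*3/(10 - 1) = -4*3/9 = -4*⅓ = -4/3 ≈ -1.3333)
K(C) = -178/3 + C (K(C) = (-4/3 + (C + 16)) - 74 = (-4/3 + (16 + C)) - 74 = (44/3 + C) - 74 = -178/3 + C)
((2645 - 23186) - 34340)*(K(-127) + 7187) = ((2645 - 23186) - 34340)*((-178/3 - 127) + 7187) = (-20541 - 34340)*(-559/3 + 7187) = -54881*21002/3 = -1152610762/3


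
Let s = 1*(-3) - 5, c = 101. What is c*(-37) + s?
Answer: -3745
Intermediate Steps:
s = -8 (s = -3 - 5 = -8)
c*(-37) + s = 101*(-37) - 8 = -3737 - 8 = -3745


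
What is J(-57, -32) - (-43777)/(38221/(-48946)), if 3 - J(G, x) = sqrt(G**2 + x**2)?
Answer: -2142594379/38221 - sqrt(4273) ≈ -56123.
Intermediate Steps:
J(G, x) = 3 - sqrt(G**2 + x**2)
J(-57, -32) - (-43777)/(38221/(-48946)) = (3 - sqrt((-57)**2 + (-32)**2)) - (-43777)/(38221/(-48946)) = (3 - sqrt(3249 + 1024)) - (-43777)/(38221*(-1/48946)) = (3 - sqrt(4273)) - (-43777)/(-38221/48946) = (3 - sqrt(4273)) - (-43777)*(-48946)/38221 = (3 - sqrt(4273)) - 1*2142709042/38221 = (3 - sqrt(4273)) - 2142709042/38221 = -2142594379/38221 - sqrt(4273)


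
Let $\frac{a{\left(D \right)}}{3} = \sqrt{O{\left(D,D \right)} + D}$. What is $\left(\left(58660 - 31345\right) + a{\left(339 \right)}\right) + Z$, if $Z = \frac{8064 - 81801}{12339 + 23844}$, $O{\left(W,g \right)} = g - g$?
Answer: $\frac{329421636}{12061} + 3 \sqrt{339} \approx 27368.0$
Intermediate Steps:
$O{\left(W,g \right)} = 0$
$a{\left(D \right)} = 3 \sqrt{D}$ ($a{\left(D \right)} = 3 \sqrt{0 + D} = 3 \sqrt{D}$)
$Z = - \frac{24579}{12061}$ ($Z = - \frac{73737}{36183} = \left(-73737\right) \frac{1}{36183} = - \frac{24579}{12061} \approx -2.0379$)
$\left(\left(58660 - 31345\right) + a{\left(339 \right)}\right) + Z = \left(\left(58660 - 31345\right) + 3 \sqrt{339}\right) - \frac{24579}{12061} = \left(27315 + 3 \sqrt{339}\right) - \frac{24579}{12061} = \frac{329421636}{12061} + 3 \sqrt{339}$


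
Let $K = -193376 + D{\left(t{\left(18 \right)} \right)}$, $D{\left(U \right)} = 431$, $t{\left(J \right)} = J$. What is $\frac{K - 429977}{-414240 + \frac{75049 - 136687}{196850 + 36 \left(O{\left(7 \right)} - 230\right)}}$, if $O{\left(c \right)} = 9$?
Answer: $\frac{58833114134}{39123756099} \approx 1.5038$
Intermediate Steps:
$K = -192945$ ($K = -193376 + 431 = -192945$)
$\frac{K - 429977}{-414240 + \frac{75049 - 136687}{196850 + 36 \left(O{\left(7 \right)} - 230\right)}} = \frac{-192945 - 429977}{-414240 + \frac{75049 - 136687}{196850 + 36 \left(9 - 230\right)}} = - \frac{622922}{-414240 - \frac{61638}{196850 + 36 \left(-221\right)}} = - \frac{622922}{-414240 - \frac{61638}{196850 - 7956}} = - \frac{622922}{-414240 - \frac{61638}{188894}} = - \frac{622922}{-414240 - \frac{30819}{94447}} = - \frac{622922}{- \frac{39123756099}{94447}} = \left(-622922\right) \left(- \frac{94447}{39123756099}\right) = \frac{58833114134}{39123756099}$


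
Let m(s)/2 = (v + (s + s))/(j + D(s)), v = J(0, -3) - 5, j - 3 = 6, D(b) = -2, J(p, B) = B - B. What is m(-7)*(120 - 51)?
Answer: -2622/7 ≈ -374.57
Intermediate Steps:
J(p, B) = 0
j = 9 (j = 3 + 6 = 9)
v = -5 (v = 0 - 5 = -5)
m(s) = -10/7 + 4*s/7 (m(s) = 2*((-5 + (s + s))/(9 - 2)) = 2*((-5 + 2*s)/7) = 2*((-5 + 2*s)*(⅐)) = 2*(-5/7 + 2*s/7) = -10/7 + 4*s/7)
m(-7)*(120 - 51) = (-10/7 + (4/7)*(-7))*(120 - 51) = (-10/7 - 4)*69 = -38/7*69 = -2622/7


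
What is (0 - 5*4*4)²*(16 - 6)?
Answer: 64000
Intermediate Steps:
(0 - 5*4*4)²*(16 - 6) = (0 - 20*4)²*10 = (0 - 80)²*10 = (-80)²*10 = 6400*10 = 64000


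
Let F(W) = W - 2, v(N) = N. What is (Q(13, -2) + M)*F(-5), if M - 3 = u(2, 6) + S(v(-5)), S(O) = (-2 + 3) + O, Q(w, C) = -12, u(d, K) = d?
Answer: 77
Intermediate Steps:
S(O) = 1 + O
M = 1 (M = 3 + (2 + (1 - 5)) = 3 + (2 - 4) = 3 - 2 = 1)
F(W) = -2 + W
(Q(13, -2) + M)*F(-5) = (-12 + 1)*(-2 - 5) = -11*(-7) = 77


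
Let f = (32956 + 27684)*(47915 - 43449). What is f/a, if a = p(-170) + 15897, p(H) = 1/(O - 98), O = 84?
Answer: 3791455360/222557 ≈ 17036.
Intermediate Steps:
p(H) = -1/14 (p(H) = 1/(84 - 98) = 1/(-14) = -1/14)
f = 270818240 (f = 60640*4466 = 270818240)
a = 222557/14 (a = -1/14 + 15897 = 222557/14 ≈ 15897.)
f/a = 270818240/(222557/14) = 270818240*(14/222557) = 3791455360/222557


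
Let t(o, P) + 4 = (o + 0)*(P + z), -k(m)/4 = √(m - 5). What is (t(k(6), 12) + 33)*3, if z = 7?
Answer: -141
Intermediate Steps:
k(m) = -4*√(-5 + m) (k(m) = -4*√(m - 5) = -4*√(-5 + m))
t(o, P) = -4 + o*(7 + P) (t(o, P) = -4 + (o + 0)*(P + 7) = -4 + o*(7 + P))
(t(k(6), 12) + 33)*3 = ((-4 + 7*(-4*√(-5 + 6)) + 12*(-4*√(-5 + 6))) + 33)*3 = ((-4 + 7*(-4*√1) + 12*(-4*√1)) + 33)*3 = ((-4 + 7*(-4*1) + 12*(-4*1)) + 33)*3 = ((-4 + 7*(-4) + 12*(-4)) + 33)*3 = ((-4 - 28 - 48) + 33)*3 = (-80 + 33)*3 = -47*3 = -141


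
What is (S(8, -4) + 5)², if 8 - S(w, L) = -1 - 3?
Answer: 289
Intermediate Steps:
S(w, L) = 12 (S(w, L) = 8 - (-1 - 3) = 8 - 1*(-4) = 8 + 4 = 12)
(S(8, -4) + 5)² = (12 + 5)² = 17² = 289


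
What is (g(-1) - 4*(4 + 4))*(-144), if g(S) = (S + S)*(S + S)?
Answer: 4032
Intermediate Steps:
g(S) = 4*S² (g(S) = (2*S)*(2*S) = 4*S²)
(g(-1) - 4*(4 + 4))*(-144) = (4*(-1)² - 4*(4 + 4))*(-144) = (4*1 - 4*8)*(-144) = (4 - 32)*(-144) = -28*(-144) = 4032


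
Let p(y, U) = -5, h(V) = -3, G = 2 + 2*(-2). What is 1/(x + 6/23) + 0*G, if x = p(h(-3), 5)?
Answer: -23/109 ≈ -0.21101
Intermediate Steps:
G = -2 (G = 2 - 4 = -2)
x = -5
1/(x + 6/23) + 0*G = 1/(-5 + 6/23) + 0*(-2) = 1/(-5 + 6*(1/23)) + 0 = 1/(-5 + 6/23) + 0 = 1/(-109/23) + 0 = -23/109 + 0 = -23/109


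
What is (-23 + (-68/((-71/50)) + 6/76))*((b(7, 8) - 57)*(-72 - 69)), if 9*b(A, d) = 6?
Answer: 535032537/2698 ≈ 1.9831e+5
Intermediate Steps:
b(A, d) = ⅔ (b(A, d) = (⅑)*6 = ⅔)
(-23 + (-68/((-71/50)) + 6/76))*((b(7, 8) - 57)*(-72 - 69)) = (-23 + (-68/((-71/50)) + 6/76))*((⅔ - 57)*(-72 - 69)) = (-23 + (-68/((-71*1/50)) + 6*(1/76)))*(-169/3*(-141)) = (-23 + (-68/(-71/50) + 3/38))*7943 = (-23 + (-68*(-50/71) + 3/38))*7943 = (-23 + (3400/71 + 3/38))*7943 = (-23 + 129413/2698)*7943 = (67359/2698)*7943 = 535032537/2698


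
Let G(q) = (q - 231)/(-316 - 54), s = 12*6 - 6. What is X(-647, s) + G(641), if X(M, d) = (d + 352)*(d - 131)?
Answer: -1005331/37 ≈ -27171.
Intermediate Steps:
s = 66 (s = 72 - 6 = 66)
X(M, d) = (-131 + d)*(352 + d) (X(M, d) = (352 + d)*(-131 + d) = (-131 + d)*(352 + d))
G(q) = 231/370 - q/370 (G(q) = (-231 + q)/(-370) = (-231 + q)*(-1/370) = 231/370 - q/370)
X(-647, s) + G(641) = (-46112 + 66**2 + 221*66) + (231/370 - 1/370*641) = (-46112 + 4356 + 14586) + (231/370 - 641/370) = -27170 - 41/37 = -1005331/37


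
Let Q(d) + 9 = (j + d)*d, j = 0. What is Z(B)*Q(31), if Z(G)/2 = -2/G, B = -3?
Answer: 3808/3 ≈ 1269.3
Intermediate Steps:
Z(G) = -4/G (Z(G) = 2*(-2/G) = -4/G)
Q(d) = -9 + d² (Q(d) = -9 + (0 + d)*d = -9 + d*d = -9 + d²)
Z(B)*Q(31) = (-4/(-3))*(-9 + 31²) = (-4*(-⅓))*(-9 + 961) = (4/3)*952 = 3808/3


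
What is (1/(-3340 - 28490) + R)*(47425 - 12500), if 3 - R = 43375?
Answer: -9643007365585/6366 ≈ -1.5148e+9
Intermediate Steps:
R = -43372 (R = 3 - 1*43375 = 3 - 43375 = -43372)
(1/(-3340 - 28490) + R)*(47425 - 12500) = (1/(-3340 - 28490) - 43372)*(47425 - 12500) = (1/(-31830) - 43372)*34925 = (-1/31830 - 43372)*34925 = -1380530761/31830*34925 = -9643007365585/6366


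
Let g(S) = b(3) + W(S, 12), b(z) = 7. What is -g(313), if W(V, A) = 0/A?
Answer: -7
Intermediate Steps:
W(V, A) = 0
g(S) = 7 (g(S) = 7 + 0 = 7)
-g(313) = -1*7 = -7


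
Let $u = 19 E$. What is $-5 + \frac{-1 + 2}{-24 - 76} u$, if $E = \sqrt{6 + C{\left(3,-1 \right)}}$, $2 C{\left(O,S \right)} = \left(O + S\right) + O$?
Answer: $-5 - \frac{19 \sqrt{34}}{200} \approx -5.5539$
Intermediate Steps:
$C{\left(O,S \right)} = O + \frac{S}{2}$ ($C{\left(O,S \right)} = \frac{\left(O + S\right) + O}{2} = \frac{S + 2 O}{2} = O + \frac{S}{2}$)
$E = \frac{\sqrt{34}}{2}$ ($E = \sqrt{6 + \left(3 + \frac{1}{2} \left(-1\right)\right)} = \sqrt{6 + \left(3 - \frac{1}{2}\right)} = \sqrt{6 + \frac{5}{2}} = \sqrt{\frac{17}{2}} = \frac{\sqrt{34}}{2} \approx 2.9155$)
$u = \frac{19 \sqrt{34}}{2}$ ($u = 19 \frac{\sqrt{34}}{2} = \frac{19 \sqrt{34}}{2} \approx 55.394$)
$-5 + \frac{-1 + 2}{-24 - 76} u = -5 + \frac{-1 + 2}{-24 - 76} \frac{19 \sqrt{34}}{2} = -5 + 1 \frac{1}{-100} \frac{19 \sqrt{34}}{2} = -5 + 1 \left(- \frac{1}{100}\right) \frac{19 \sqrt{34}}{2} = -5 - \frac{\frac{19}{2} \sqrt{34}}{100} = -5 - \frac{19 \sqrt{34}}{200}$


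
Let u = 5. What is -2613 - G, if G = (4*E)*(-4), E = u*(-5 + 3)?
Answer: -2773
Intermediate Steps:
E = -10 (E = 5*(-5 + 3) = 5*(-2) = -10)
G = 160 (G = (4*(-10))*(-4) = -40*(-4) = 160)
-2613 - G = -2613 - 1*160 = -2613 - 160 = -2773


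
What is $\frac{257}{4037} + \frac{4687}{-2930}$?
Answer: $- \frac{18168409}{11828410} \approx -1.536$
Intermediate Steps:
$\frac{257}{4037} + \frac{4687}{-2930} = 257 \cdot \frac{1}{4037} + 4687 \left(- \frac{1}{2930}\right) = \frac{257}{4037} - \frac{4687}{2930} = - \frac{18168409}{11828410}$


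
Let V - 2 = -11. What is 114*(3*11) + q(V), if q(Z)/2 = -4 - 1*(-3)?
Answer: 3760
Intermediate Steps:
V = -9 (V = 2 - 11 = -9)
q(Z) = -2 (q(Z) = 2*(-4 - 1*(-3)) = 2*(-4 + 3) = 2*(-1) = -2)
114*(3*11) + q(V) = 114*(3*11) - 2 = 114*33 - 2 = 3762 - 2 = 3760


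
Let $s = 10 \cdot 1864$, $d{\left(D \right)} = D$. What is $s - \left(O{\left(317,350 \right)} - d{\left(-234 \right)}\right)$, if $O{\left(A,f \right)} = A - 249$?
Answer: $18338$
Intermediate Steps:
$O{\left(A,f \right)} = -249 + A$
$s = 18640$
$s - \left(O{\left(317,350 \right)} - d{\left(-234 \right)}\right) = 18640 - \left(\left(-249 + 317\right) - -234\right) = 18640 - \left(68 + 234\right) = 18640 - 302 = 18338$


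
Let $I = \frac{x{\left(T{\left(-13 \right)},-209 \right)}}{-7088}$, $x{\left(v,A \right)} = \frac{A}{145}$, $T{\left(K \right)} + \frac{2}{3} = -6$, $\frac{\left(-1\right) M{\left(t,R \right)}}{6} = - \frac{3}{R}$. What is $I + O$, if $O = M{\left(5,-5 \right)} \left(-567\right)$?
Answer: $\frac{2097863921}{1027760} \approx 2041.2$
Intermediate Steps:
$M{\left(t,R \right)} = \frac{18}{R}$ ($M{\left(t,R \right)} = - 6 \left(- \frac{3}{R}\right) = \frac{18}{R}$)
$T{\left(K \right)} = - \frac{20}{3}$ ($T{\left(K \right)} = - \frac{2}{3} - 6 = - \frac{20}{3}$)
$x{\left(v,A \right)} = \frac{A}{145}$ ($x{\left(v,A \right)} = A \frac{1}{145} = \frac{A}{145}$)
$I = \frac{209}{1027760}$ ($I = \frac{\frac{1}{145} \left(-209\right)}{-7088} = \left(- \frac{209}{145}\right) \left(- \frac{1}{7088}\right) = \frac{209}{1027760} \approx 0.00020335$)
$O = \frac{10206}{5}$ ($O = \frac{18}{-5} \left(-567\right) = 18 \left(- \frac{1}{5}\right) \left(-567\right) = \left(- \frac{18}{5}\right) \left(-567\right) = \frac{10206}{5} \approx 2041.2$)
$I + O = \frac{209}{1027760} + \frac{10206}{5} = \frac{2097863921}{1027760}$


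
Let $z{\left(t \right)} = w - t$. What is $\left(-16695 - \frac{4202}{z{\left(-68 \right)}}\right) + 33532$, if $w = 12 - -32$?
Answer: $\frac{940771}{56} \approx 16799.0$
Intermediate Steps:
$w = 44$ ($w = 12 + 32 = 44$)
$z{\left(t \right)} = 44 - t$
$\left(-16695 - \frac{4202}{z{\left(-68 \right)}}\right) + 33532 = \left(-16695 - \frac{4202}{44 - -68}\right) + 33532 = \left(-16695 - \frac{4202}{44 + 68}\right) + 33532 = \left(-16695 - \frac{4202}{112}\right) + 33532 = \left(-16695 - \frac{2101}{56}\right) + 33532 = - \frac{937021}{56} + 33532 = \frac{940771}{56}$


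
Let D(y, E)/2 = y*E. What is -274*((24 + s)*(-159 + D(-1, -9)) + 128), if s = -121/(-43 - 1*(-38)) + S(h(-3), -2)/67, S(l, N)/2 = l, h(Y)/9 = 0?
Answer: 9135434/5 ≈ 1.8271e+6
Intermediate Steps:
h(Y) = 0 (h(Y) = 9*0 = 0)
S(l, N) = 2*l
s = 121/5 (s = -121/(-43 - 1*(-38)) + (2*0)/67 = -121/(-43 + 38) + 0*(1/67) = -121/(-5) + 0 = -121*(-⅕) + 0 = 121/5 + 0 = 121/5 ≈ 24.200)
D(y, E) = 2*E*y (D(y, E) = 2*(y*E) = 2*(E*y) = 2*E*y)
-274*((24 + s)*(-159 + D(-1, -9)) + 128) = -274*((24 + 121/5)*(-159 + 2*(-9)*(-1)) + 128) = -274*(241*(-159 + 18)/5 + 128) = -274*((241/5)*(-141) + 128) = -274*(-33981/5 + 128) = -274*(-33341/5) = 9135434/5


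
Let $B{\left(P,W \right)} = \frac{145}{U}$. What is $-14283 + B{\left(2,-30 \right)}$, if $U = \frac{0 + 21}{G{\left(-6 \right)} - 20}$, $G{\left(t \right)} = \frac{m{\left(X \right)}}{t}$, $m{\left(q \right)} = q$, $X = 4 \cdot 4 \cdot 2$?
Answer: $- \frac{910849}{63} \approx -14458.0$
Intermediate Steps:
$X = 32$ ($X = 16 \cdot 2 = 32$)
$G{\left(t \right)} = \frac{32}{t}$
$U = - \frac{63}{76}$ ($U = \frac{0 + 21}{\frac{32}{-6} - 20} = \frac{21}{32 \left(- \frac{1}{6}\right) - 20} = \frac{21}{- \frac{16}{3} - 20} = \frac{21}{- \frac{76}{3}} = 21 \left(- \frac{3}{76}\right) = - \frac{63}{76} \approx -0.82895$)
$B{\left(P,W \right)} = - \frac{11020}{63}$ ($B{\left(P,W \right)} = \frac{145}{- \frac{63}{76}} = 145 \left(- \frac{76}{63}\right) = - \frac{11020}{63}$)
$-14283 + B{\left(2,-30 \right)} = -14283 - \frac{11020}{63} = - \frac{910849}{63}$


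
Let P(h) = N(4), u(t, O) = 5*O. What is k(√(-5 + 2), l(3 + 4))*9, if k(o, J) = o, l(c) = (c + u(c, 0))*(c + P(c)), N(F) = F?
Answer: 9*I*√3 ≈ 15.588*I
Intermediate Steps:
P(h) = 4
l(c) = c*(4 + c) (l(c) = (c + 5*0)*(c + 4) = (c + 0)*(4 + c) = c*(4 + c))
k(√(-5 + 2), l(3 + 4))*9 = √(-5 + 2)*9 = √(-3)*9 = (I*√3)*9 = 9*I*√3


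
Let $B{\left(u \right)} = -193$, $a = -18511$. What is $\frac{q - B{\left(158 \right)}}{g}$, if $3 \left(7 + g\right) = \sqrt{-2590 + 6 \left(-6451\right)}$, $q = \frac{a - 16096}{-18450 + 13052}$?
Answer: $- \frac{67814523}{225296326} - \frac{6458526 i \sqrt{2581}}{112648163} \approx -0.301 - 2.9128 i$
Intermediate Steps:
$q = \frac{34607}{5398}$ ($q = \frac{-18511 - 16096}{-18450 + 13052} = - \frac{34607}{-5398} = \left(-34607\right) \left(- \frac{1}{5398}\right) = \frac{34607}{5398} \approx 6.4111$)
$g = -7 + \frac{4 i \sqrt{2581}}{3}$ ($g = -7 + \frac{\sqrt{-2590 + 6 \left(-6451\right)}}{3} = -7 + \frac{\sqrt{-2590 - 38706}}{3} = -7 + \frac{\sqrt{-41296}}{3} = -7 + \frac{4 i \sqrt{2581}}{3} \approx -7.0 + 67.738 i$)
$\frac{q - B{\left(158 \right)}}{g} = \frac{\frac{34607}{5398} - -193}{-7 + \frac{4 i \sqrt{2581}}{3}} = \frac{\frac{34607}{5398} + 193}{-7 + \frac{4 i \sqrt{2581}}{3}} = \frac{1076421}{5398 \left(-7 + \frac{4 i \sqrt{2581}}{3}\right)}$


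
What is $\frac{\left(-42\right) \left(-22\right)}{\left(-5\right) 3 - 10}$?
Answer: $- \frac{924}{25} \approx -36.96$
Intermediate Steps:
$\frac{\left(-42\right) \left(-22\right)}{\left(-5\right) 3 - 10} = \frac{924}{-15 - 10} = \frac{924}{-25} = 924 \left(- \frac{1}{25}\right) = - \frac{924}{25}$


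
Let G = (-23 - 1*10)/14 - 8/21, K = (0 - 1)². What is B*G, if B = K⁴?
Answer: -115/42 ≈ -2.7381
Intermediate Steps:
K = 1 (K = (-1)² = 1)
B = 1 (B = 1⁴ = 1)
G = -115/42 (G = (-23 - 10)*(1/14) - 8*1/21 = -33*1/14 - 8/21 = -33/14 - 8/21 = -115/42 ≈ -2.7381)
B*G = 1*(-115/42) = -115/42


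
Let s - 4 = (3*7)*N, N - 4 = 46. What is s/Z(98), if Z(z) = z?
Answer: 527/49 ≈ 10.755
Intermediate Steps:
N = 50 (N = 4 + 46 = 50)
s = 1054 (s = 4 + (3*7)*50 = 4 + 21*50 = 4 + 1050 = 1054)
s/Z(98) = 1054/98 = 1054*(1/98) = 527/49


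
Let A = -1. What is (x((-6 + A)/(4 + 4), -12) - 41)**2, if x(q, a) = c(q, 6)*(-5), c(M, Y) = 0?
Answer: 1681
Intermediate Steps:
x(q, a) = 0 (x(q, a) = 0*(-5) = 0)
(x((-6 + A)/(4 + 4), -12) - 41)**2 = (0 - 41)**2 = (-41)**2 = 1681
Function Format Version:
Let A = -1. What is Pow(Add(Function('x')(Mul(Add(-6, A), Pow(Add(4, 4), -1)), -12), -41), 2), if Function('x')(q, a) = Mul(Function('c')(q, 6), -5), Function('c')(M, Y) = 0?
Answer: 1681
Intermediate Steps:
Function('x')(q, a) = 0 (Function('x')(q, a) = Mul(0, -5) = 0)
Pow(Add(Function('x')(Mul(Add(-6, A), Pow(Add(4, 4), -1)), -12), -41), 2) = Pow(Add(0, -41), 2) = Pow(-41, 2) = 1681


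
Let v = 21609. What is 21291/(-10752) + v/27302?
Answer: -58157819/48925184 ≈ -1.1887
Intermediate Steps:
21291/(-10752) + v/27302 = 21291/(-10752) + 21609/27302 = 21291*(-1/10752) + 21609*(1/27302) = -7097/3584 + 21609/27302 = -58157819/48925184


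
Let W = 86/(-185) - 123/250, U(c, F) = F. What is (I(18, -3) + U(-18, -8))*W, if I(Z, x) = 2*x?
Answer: 61957/4625 ≈ 13.396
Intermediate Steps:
W = -8851/9250 (W = 86*(-1/185) - 123*1/250 = -86/185 - 123/250 = -8851/9250 ≈ -0.95687)
(I(18, -3) + U(-18, -8))*W = (2*(-3) - 8)*(-8851/9250) = (-6 - 8)*(-8851/9250) = -14*(-8851/9250) = 61957/4625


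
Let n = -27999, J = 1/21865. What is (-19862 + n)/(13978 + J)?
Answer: -1046480765/305628971 ≈ -3.4240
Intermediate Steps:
J = 1/21865 ≈ 4.5735e-5
(-19862 + n)/(13978 + J) = (-19862 - 27999)/(13978 + 1/21865) = -47861/305628971/21865 = -47861*21865/305628971 = -1046480765/305628971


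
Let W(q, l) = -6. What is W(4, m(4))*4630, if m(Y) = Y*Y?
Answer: -27780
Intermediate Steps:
m(Y) = Y**2
W(4, m(4))*4630 = -6*4630 = -27780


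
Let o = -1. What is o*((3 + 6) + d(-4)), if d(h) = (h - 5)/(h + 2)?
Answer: -27/2 ≈ -13.500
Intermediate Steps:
d(h) = (-5 + h)/(2 + h)
o*((3 + 6) + d(-4)) = -((3 + 6) + (-5 - 4)/(2 - 4)) = -(9 - 9/(-2)) = -(9 - ½*(-9)) = -(9 + 9/2) = -1*27/2 = -27/2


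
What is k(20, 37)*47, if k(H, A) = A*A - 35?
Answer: 62698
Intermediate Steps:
k(H, A) = -35 + A² (k(H, A) = A² - 35 = -35 + A²)
k(20, 37)*47 = (-35 + 37²)*47 = (-35 + 1369)*47 = 1334*47 = 62698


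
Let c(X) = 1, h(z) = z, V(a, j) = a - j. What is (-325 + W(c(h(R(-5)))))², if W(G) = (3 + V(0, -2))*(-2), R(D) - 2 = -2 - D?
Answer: 112225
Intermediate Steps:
R(D) = -D (R(D) = 2 + (-2 - D) = -D)
W(G) = -10 (W(G) = (3 + (0 - 1*(-2)))*(-2) = (3 + (0 + 2))*(-2) = (3 + 2)*(-2) = 5*(-2) = -10)
(-325 + W(c(h(R(-5)))))² = (-325 - 10)² = (-335)² = 112225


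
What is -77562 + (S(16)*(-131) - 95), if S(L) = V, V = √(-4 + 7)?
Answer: -77657 - 131*√3 ≈ -77884.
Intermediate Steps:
V = √3 ≈ 1.7320
S(L) = √3
-77562 + (S(16)*(-131) - 95) = -77562 + (√3*(-131) - 95) = -77562 + (-131*√3 - 95) = -77562 + (-95 - 131*√3) = -77657 - 131*√3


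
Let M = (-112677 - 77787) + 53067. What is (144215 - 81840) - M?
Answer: 199772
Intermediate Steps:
M = -137397 (M = -190464 + 53067 = -137397)
(144215 - 81840) - M = (144215 - 81840) - 1*(-137397) = 62375 + 137397 = 199772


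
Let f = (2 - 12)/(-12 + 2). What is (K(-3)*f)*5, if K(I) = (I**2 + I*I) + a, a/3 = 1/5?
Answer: 93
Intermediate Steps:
a = 3/5 ≈ 0.60000
f = 1 (f = -10/(-10) = -10*(-1/10) = 1)
K(I) = 3/5 + 2*I**2 (K(I) = (I**2 + I*I) + 3/5 = (I**2 + I**2) + 3/5 = 2*I**2 + 3/5 = 3/5 + 2*I**2)
(K(-3)*f)*5 = ((3/5 + 2*(-3)**2)*1)*5 = ((3/5 + 2*9)*1)*5 = ((3/5 + 18)*1)*5 = ((93/5)*1)*5 = (93/5)*5 = 93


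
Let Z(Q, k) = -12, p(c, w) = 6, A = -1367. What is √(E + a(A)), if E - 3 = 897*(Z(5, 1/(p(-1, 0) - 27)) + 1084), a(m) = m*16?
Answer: √939715 ≈ 969.39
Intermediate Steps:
a(m) = 16*m
E = 961587 (E = 3 + 897*(-12 + 1084) = 3 + 897*1072 = 3 + 961584 = 961587)
√(E + a(A)) = √(961587 + 16*(-1367)) = √(961587 - 21872) = √939715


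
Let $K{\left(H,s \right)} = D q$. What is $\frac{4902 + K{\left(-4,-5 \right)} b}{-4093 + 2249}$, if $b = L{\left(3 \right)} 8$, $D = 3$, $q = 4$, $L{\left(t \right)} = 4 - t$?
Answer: $- \frac{2499}{922} \approx -2.7104$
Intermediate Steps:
$b = 8$ ($b = \left(4 - 3\right) 8 = 1 \cdot 8 = 8$)
$K{\left(H,s \right)} = 12$ ($K{\left(H,s \right)} = 3 \cdot 4 = 12$)
$\frac{4902 + K{\left(-4,-5 \right)} b}{-4093 + 2249} = \frac{4902 + 12 \cdot 8}{-4093 + 2249} = \frac{4902 + 96}{-1844} = 4998 \left(- \frac{1}{1844}\right) = - \frac{2499}{922}$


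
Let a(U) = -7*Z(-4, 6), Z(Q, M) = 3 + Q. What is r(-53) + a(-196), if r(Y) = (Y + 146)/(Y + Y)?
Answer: 649/106 ≈ 6.1226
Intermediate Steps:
r(Y) = (146 + Y)/(2*Y) (r(Y) = (146 + Y)/((2*Y)) = (146 + Y)*(1/(2*Y)) = (146 + Y)/(2*Y))
a(U) = 7 (a(U) = -7*(3 - 4) = -7*(-1) = 7)
r(-53) + a(-196) = (½)*(146 - 53)/(-53) + 7 = (½)*(-1/53)*93 + 7 = -93/106 + 7 = 649/106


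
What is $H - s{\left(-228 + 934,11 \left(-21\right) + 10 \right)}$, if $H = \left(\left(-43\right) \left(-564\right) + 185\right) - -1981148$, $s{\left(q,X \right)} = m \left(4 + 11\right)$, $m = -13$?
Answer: $2005780$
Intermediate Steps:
$s{\left(q,X \right)} = -195$ ($s{\left(q,X \right)} = - 13 \left(4 + 11\right) = \left(-13\right) 15 = -195$)
$H = 2005585$ ($H = \left(24252 + 185\right) + 1981148 = 24437 + 1981148 = 2005585$)
$H - s{\left(-228 + 934,11 \left(-21\right) + 10 \right)} = 2005585 - -195 = 2005585 + 195 = 2005780$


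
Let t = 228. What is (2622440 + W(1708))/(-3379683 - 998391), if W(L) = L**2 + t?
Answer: -923322/729679 ≈ -1.2654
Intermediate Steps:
W(L) = 228 + L**2 (W(L) = L**2 + 228 = 228 + L**2)
(2622440 + W(1708))/(-3379683 - 998391) = (2622440 + (228 + 1708**2))/(-3379683 - 998391) = (2622440 + (228 + 2917264))/(-4378074) = (2622440 + 2917492)*(-1/4378074) = 5539932*(-1/4378074) = -923322/729679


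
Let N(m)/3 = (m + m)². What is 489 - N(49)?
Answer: -28323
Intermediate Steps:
N(m) = 12*m² (N(m) = 3*(m + m)² = 3*(2*m)² = 3*(4*m²) = 12*m²)
489 - N(49) = 489 - 12*49² = 489 - 12*2401 = 489 - 1*28812 = 489 - 28812 = -28323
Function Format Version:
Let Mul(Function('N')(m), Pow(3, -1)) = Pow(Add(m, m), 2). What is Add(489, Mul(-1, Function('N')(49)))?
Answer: -28323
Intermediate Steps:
Function('N')(m) = Mul(12, Pow(m, 2)) (Function('N')(m) = Mul(3, Pow(Add(m, m), 2)) = Mul(3, Pow(Mul(2, m), 2)) = Mul(3, Mul(4, Pow(m, 2))) = Mul(12, Pow(m, 2)))
Add(489, Mul(-1, Function('N')(49))) = Add(489, Mul(-1, Mul(12, Pow(49, 2)))) = Add(489, Mul(-1, Mul(12, 2401))) = Add(489, Mul(-1, 28812)) = Add(489, -28812) = -28323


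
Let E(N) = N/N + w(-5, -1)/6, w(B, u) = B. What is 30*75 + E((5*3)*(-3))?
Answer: 13501/6 ≈ 2250.2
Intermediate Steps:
E(N) = ⅙ (E(N) = N/N - 5/6 = 1 - 5*⅙ = 1 - ⅚ = ⅙)
30*75 + E((5*3)*(-3)) = 30*75 + ⅙ = 2250 + ⅙ = 13501/6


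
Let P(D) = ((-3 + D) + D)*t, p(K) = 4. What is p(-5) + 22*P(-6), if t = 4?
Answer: -1316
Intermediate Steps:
P(D) = -12 + 8*D (P(D) = ((-3 + D) + D)*4 = (-3 + 2*D)*4 = -12 + 8*D)
p(-5) + 22*P(-6) = 4 + 22*(-12 + 8*(-6)) = 4 + 22*(-12 - 48) = 4 + 22*(-60) = 4 - 1320 = -1316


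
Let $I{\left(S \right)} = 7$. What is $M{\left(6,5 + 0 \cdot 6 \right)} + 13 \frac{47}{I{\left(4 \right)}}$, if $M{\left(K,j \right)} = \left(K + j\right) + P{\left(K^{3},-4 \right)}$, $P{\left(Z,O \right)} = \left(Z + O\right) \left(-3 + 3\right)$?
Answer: $\frac{688}{7} \approx 98.286$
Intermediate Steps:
$P{\left(Z,O \right)} = 0$ ($P{\left(Z,O \right)} = \left(O + Z\right) 0 = 0$)
$M{\left(K,j \right)} = K + j$ ($M{\left(K,j \right)} = \left(K + j\right) + 0 = K + j$)
$M{\left(6,5 + 0 \cdot 6 \right)} + 13 \frac{47}{I{\left(4 \right)}} = \left(6 + \left(5 + 0 \cdot 6\right)\right) + 13 \cdot \frac{47}{7} = \left(6 + \left(5 + 0\right)\right) + 13 \cdot 47 \cdot \frac{1}{7} = \left(6 + 5\right) + 13 \cdot \frac{47}{7} = 11 + \frac{611}{7} = \frac{688}{7}$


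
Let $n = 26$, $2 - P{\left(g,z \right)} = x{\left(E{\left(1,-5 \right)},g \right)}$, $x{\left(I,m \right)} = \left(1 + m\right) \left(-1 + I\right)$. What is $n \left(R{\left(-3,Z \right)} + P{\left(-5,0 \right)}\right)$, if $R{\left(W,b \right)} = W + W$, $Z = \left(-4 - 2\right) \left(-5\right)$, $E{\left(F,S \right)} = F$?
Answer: $-104$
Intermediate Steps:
$P{\left(g,z \right)} = 2$ ($P{\left(g,z \right)} = 2 - \left(-1 + 1 - g + 1 g\right) = 2 - \left(-1 + 1 - g + g\right) = 2 - 0 = 2 + 0 = 2$)
$Z = 30$ ($Z = \left(-6\right) \left(-5\right) = 30$)
$R{\left(W,b \right)} = 2 W$
$n \left(R{\left(-3,Z \right)} + P{\left(-5,0 \right)}\right) = 26 \left(2 \left(-3\right) + 2\right) = 26 \left(-6 + 2\right) = 26 \left(-4\right) = -104$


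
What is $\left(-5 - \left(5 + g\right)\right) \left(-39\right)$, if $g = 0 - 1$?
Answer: $351$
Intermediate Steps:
$g = -1$
$\left(-5 - \left(5 + g\right)\right) \left(-39\right) = \left(-5 - 4\right) \left(-39\right) = \left(-9\right) \left(-39\right) = 351$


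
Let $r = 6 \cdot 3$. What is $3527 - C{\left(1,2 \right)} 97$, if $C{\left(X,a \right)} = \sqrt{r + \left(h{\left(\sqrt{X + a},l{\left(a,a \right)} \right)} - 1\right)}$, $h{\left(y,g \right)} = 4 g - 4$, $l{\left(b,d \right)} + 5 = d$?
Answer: $3430$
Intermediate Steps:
$l{\left(b,d \right)} = -5 + d$
$h{\left(y,g \right)} = -4 + 4 g$
$r = 18$
$C{\left(X,a \right)} = \sqrt{-7 + 4 a}$ ($C{\left(X,a \right)} = \sqrt{18 + \left(\left(-4 + 4 \left(-5 + a\right)\right) - 1\right)} = \sqrt{18 + \left(\left(-4 + \left(-20 + 4 a\right)\right) - 1\right)} = \sqrt{18 + \left(\left(-24 + 4 a\right) - 1\right)} = \sqrt{18 + \left(-25 + 4 a\right)} = \sqrt{-7 + 4 a}$)
$3527 - C{\left(1,2 \right)} 97 = 3527 - \sqrt{-7 + 4 \cdot 2} \cdot 97 = 3527 - \sqrt{-7 + 8} \cdot 97 = 3527 - \sqrt{1} \cdot 97 = 3527 - 1 \cdot 97 = 3527 - 97 = 3430$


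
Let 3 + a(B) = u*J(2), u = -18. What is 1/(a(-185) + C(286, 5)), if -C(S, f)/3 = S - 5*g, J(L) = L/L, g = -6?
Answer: -1/969 ≈ -0.0010320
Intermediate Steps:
J(L) = 1
a(B) = -21 (a(B) = -3 - 18*1 = -3 - 18 = -21)
C(S, f) = -90 - 3*S (C(S, f) = -3*(S - 5*(-6)) = -3*(S + 30) = -3*(30 + S) = -90 - 3*S)
1/(a(-185) + C(286, 5)) = 1/(-21 + (-90 - 3*286)) = 1/(-21 + (-90 - 858)) = 1/(-21 - 948) = 1/(-969) = -1/969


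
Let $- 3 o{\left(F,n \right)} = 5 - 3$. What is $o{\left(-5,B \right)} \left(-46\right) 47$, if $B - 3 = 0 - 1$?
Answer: $\frac{4324}{3} \approx 1441.3$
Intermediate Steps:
$B = 2$ ($B = 3 + \left(0 - 1\right) = 3 - 1 = 2$)
$o{\left(F,n \right)} = - \frac{2}{3}$ ($o{\left(F,n \right)} = - \frac{5 - 3}{3} = \left(- \frac{1}{3}\right) 2 = - \frac{2}{3}$)
$o{\left(-5,B \right)} \left(-46\right) 47 = \left(- \frac{2}{3}\right) \left(-46\right) 47 = \frac{92}{3} \cdot 47 = \frac{4324}{3}$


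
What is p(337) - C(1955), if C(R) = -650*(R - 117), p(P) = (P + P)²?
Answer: 1648976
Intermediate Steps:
p(P) = 4*P² (p(P) = (2*P)² = 4*P²)
C(R) = 76050 - 650*R (C(R) = -650*(-117 + R) = 76050 - 650*R)
p(337) - C(1955) = 4*337² - (76050 - 650*1955) = 4*113569 - (76050 - 1270750) = 454276 - 1*(-1194700) = 454276 + 1194700 = 1648976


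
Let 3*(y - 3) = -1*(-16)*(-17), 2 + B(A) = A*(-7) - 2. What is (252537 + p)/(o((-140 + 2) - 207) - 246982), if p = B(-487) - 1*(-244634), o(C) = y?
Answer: -1501728/741209 ≈ -2.0261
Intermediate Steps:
B(A) = -4 - 7*A (B(A) = -2 + (A*(-7) - 2) = -2 + (-7*A - 2) = -2 + (-2 - 7*A) = -4 - 7*A)
y = -263/3 (y = 3 + (-1*(-16)*(-17))/3 = 3 + (16*(-17))/3 = 3 + (1/3)*(-272) = 3 - 272/3 = -263/3 ≈ -87.667)
o(C) = -263/3
p = 248039 (p = (-4 - 7*(-487)) - 1*(-244634) = (-4 + 3409) + 244634 = 3405 + 244634 = 248039)
(252537 + p)/(o((-140 + 2) - 207) - 246982) = (252537 + 248039)/(-263/3 - 246982) = 500576/(-741209/3) = 500576*(-3/741209) = -1501728/741209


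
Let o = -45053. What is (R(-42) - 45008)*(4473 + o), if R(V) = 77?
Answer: 1823299980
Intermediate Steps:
(R(-42) - 45008)*(4473 + o) = (77 - 45008)*(4473 - 45053) = -44931*(-40580) = 1823299980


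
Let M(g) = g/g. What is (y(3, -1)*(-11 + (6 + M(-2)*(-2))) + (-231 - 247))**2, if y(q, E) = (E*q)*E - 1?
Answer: 242064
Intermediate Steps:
M(g) = 1
y(q, E) = -1 + q*E**2 (y(q, E) = q*E**2 - 1 = -1 + q*E**2)
(y(3, -1)*(-11 + (6 + M(-2)*(-2))) + (-231 - 247))**2 = ((-1 + 3*(-1)**2)*(-11 + (6 + 1*(-2))) + (-231 - 247))**2 = ((-1 + 3*1)*(-11 + (6 - 2)) - 478)**2 = ((-1 + 3)*(-11 + 4) - 478)**2 = (2*(-7) - 478)**2 = (-14 - 478)**2 = (-492)**2 = 242064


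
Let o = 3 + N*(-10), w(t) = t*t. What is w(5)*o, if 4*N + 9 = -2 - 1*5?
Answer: 1075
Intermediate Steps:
N = -4 (N = -9/4 + (-2 - 1*5)/4 = -9/4 + (-2 - 5)/4 = -9/4 + (¼)*(-7) = -9/4 - 7/4 = -4)
w(t) = t²
o = 43 (o = 3 - 4*(-10) = 3 + 40 = 43)
w(5)*o = 5²*43 = 25*43 = 1075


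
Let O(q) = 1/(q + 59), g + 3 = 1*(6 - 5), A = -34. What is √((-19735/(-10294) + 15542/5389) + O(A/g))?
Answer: √5348433361442431429/1054012954 ≈ 2.1942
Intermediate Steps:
g = -2 (g = -3 + 1*(6 - 5) = -3 + 1*1 = -3 + 1 = -2)
O(q) = 1/(59 + q)
√((-19735/(-10294) + 15542/5389) + O(A/g)) = √((-19735/(-10294) + 15542/5389) + 1/(59 - 34/(-2))) = √((-19735*(-1/10294) + 15542*(1/5389)) + 1/(59 - 34*(-½))) = √((19735/10294 + 15542/5389) + 1/(59 + 17)) = √(266341263/55474366 + 1/76) = √(10148705177/2108025908) = √5348433361442431429/1054012954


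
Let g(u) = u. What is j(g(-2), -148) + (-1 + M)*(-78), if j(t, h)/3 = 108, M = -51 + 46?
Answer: 792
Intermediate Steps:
M = -5
j(t, h) = 324 (j(t, h) = 3*108 = 324)
j(g(-2), -148) + (-1 + M)*(-78) = 324 + (-1 - 5)*(-78) = 324 - 6*(-78) = 324 + 468 = 792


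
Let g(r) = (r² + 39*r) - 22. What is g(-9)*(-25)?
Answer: 7300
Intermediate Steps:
g(r) = -22 + r² + 39*r
g(-9)*(-25) = (-22 + (-9)² + 39*(-9))*(-25) = (-22 + 81 - 351)*(-25) = -292*(-25) = 7300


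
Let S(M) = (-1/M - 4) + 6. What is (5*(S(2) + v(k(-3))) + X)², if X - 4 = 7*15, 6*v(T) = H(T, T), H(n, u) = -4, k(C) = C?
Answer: 461041/36 ≈ 12807.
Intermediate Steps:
S(M) = 2 - 1/M (S(M) = (-4 - 1/M) + 6 = 2 - 1/M)
v(T) = -⅔ (v(T) = (⅙)*(-4) = -⅔)
X = 109 (X = 4 + 7*15 = 4 + 105 = 109)
(5*(S(2) + v(k(-3))) + X)² = (5*((2 - 1/2) - ⅔) + 109)² = (5*((2 - 1*½) - ⅔) + 109)² = (5*((2 - ½) - ⅔) + 109)² = (5*(3/2 - ⅔) + 109)² = (5*(⅚) + 109)² = (25/6 + 109)² = (679/6)² = 461041/36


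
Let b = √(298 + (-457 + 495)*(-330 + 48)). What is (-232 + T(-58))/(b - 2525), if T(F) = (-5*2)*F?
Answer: -292900/2128681 - 116*I*√10418/2128681 ≈ -0.1376 - 0.0055621*I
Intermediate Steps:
T(F) = -10*F
b = I*√10418 (b = √(298 + 38*(-282)) = √(298 - 10716) = √(-10418) = I*√10418 ≈ 102.07*I)
(-232 + T(-58))/(b - 2525) = (-232 - 10*(-58))/(I*√10418 - 2525) = (-232 + 580)/(-2525 + I*√10418) = 348/(-2525 + I*√10418)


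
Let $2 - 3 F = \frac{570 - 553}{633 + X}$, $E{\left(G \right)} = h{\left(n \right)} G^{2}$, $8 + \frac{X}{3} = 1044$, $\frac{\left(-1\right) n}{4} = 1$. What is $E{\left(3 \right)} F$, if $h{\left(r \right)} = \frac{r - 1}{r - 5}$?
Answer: $\frac{37325}{11223} \approx 3.3258$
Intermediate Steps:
$n = -4$ ($n = \left(-4\right) 1 = -4$)
$h{\left(r \right)} = \frac{-1 + r}{-5 + r}$
$X = 3108$ ($X = -24 + 3 \cdot 1044 = -24 + 3132 = 3108$)
$E{\left(G \right)} = \frac{5 G^{2}}{9}$ ($E{\left(G \right)} = \frac{-1 - 4}{-5 - 4} G^{2} = \frac{1}{-9} \left(-5\right) G^{2} = \left(- \frac{1}{9}\right) \left(-5\right) G^{2} = \frac{5 G^{2}}{9}$)
$F = \frac{7465}{11223}$ ($F = \frac{2}{3} - \frac{\left(570 - 553\right) \frac{1}{633 + 3108}}{3} = \frac{2}{3} - \frac{17 \cdot \frac{1}{3741}}{3} = \frac{2}{3} - \frac{17}{11223} = \frac{7465}{11223} \approx 0.66515$)
$E{\left(3 \right)} F = \frac{5 \cdot 3^{2}}{9} \cdot \frac{7465}{11223} = \frac{5}{9} \cdot 9 \cdot \frac{7465}{11223} = 5 \cdot \frac{7465}{11223} = \frac{37325}{11223}$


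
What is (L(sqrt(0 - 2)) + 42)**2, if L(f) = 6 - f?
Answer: (48 - I*sqrt(2))**2 ≈ 2302.0 - 135.76*I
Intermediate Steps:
(L(sqrt(0 - 2)) + 42)**2 = ((6 - sqrt(0 - 2)) + 42)**2 = ((6 - sqrt(-2)) + 42)**2 = ((6 - I*sqrt(2)) + 42)**2 = (48 - I*sqrt(2))**2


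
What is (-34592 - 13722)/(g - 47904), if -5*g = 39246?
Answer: 7105/8199 ≈ 0.86657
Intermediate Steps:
g = -39246/5 (g = -⅕*39246 = -39246/5 ≈ -7849.2)
(-34592 - 13722)/(g - 47904) = (-34592 - 13722)/(-39246/5 - 47904) = -48314/(-278766/5) = -48314*(-5/278766) = 7105/8199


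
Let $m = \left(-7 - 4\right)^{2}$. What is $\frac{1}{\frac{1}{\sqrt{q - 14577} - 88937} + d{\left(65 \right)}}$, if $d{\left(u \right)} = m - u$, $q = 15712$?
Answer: $\frac{442948085767}{24805087822481} + \frac{\sqrt{1135}}{24805087822481} \approx 0.017857$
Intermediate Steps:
$m = 121$ ($m = \left(-11\right)^{2} = 121$)
$d{\left(u \right)} = 121 - u$
$\frac{1}{\frac{1}{\sqrt{q - 14577} - 88937} + d{\left(65 \right)}} = \frac{1}{\frac{1}{\sqrt{15712 - 14577} - 88937} + \left(121 - 65\right)} = \frac{1}{\frac{1}{\sqrt{1135} - 88937} + \left(121 - 65\right)} = \frac{1}{\frac{1}{-88937 + \sqrt{1135}} + 56} = \frac{1}{56 + \frac{1}{-88937 + \sqrt{1135}}}$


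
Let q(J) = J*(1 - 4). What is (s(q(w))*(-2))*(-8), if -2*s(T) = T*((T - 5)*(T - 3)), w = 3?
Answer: 12096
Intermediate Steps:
q(J) = -3*J (q(J) = J*(-3) = -3*J)
s(T) = -T*(-5 + T)*(-3 + T)/2 (s(T) = -T*(T - 5)*(T - 3)/2 = -T*(-5 + T)*(-3 + T)/2)
(s(q(w))*(-2))*(-8) = (((-3*3)*(-15 - (-3*3)² + 8*(-3*3))/2)*(-2))*(-8) = (((½)*(-9)*(-15 - 1*(-9)² + 8*(-9)))*(-2))*(-8) = (((½)*(-9)*(-15 - 1*81 - 72))*(-2))*(-8) = (((½)*(-9)*(-15 - 81 - 72))*(-2))*(-8) = (((½)*(-9)*(-168))*(-2))*(-8) = (756*(-2))*(-8) = -1512*(-8) = 12096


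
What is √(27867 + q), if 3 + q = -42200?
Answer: 32*I*√14 ≈ 119.73*I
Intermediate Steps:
q = -42203 (q = -3 - 42200 = -42203)
√(27867 + q) = √(27867 - 42203) = √(-14336) = 32*I*√14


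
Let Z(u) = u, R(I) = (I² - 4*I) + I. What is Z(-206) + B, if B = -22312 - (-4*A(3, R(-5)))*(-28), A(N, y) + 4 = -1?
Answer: -21958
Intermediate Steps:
R(I) = I² - 3*I
A(N, y) = -5 (A(N, y) = -4 - 1 = -5)
B = -21752 (B = -22312 - (-4*(-5))*(-28) = -22312 - 20*(-28) = -22312 - 1*(-560) = -22312 + 560 = -21752)
Z(-206) + B = -206 - 21752 = -21958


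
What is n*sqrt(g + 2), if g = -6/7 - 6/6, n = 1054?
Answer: 1054*sqrt(7)/7 ≈ 398.37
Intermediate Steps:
g = -13/7 (g = -6*1/7 - 6*1/6 = -6/7 - 1 = -13/7 ≈ -1.8571)
n*sqrt(g + 2) = 1054*sqrt(-13/7 + 2) = 1054*sqrt(1/7) = 1054*(sqrt(7)/7) = 1054*sqrt(7)/7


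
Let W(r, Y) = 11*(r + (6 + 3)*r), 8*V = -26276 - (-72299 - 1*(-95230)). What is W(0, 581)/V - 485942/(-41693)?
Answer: 485942/41693 ≈ 11.655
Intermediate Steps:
V = -49207/8 (V = (-26276 - (-72299 - 1*(-95230)))/8 = (-26276 - (-72299 + 95230))/8 = (-26276 - 1*22931)/8 = (-26276 - 22931)/8 = (⅛)*(-49207) = -49207/8 ≈ -6150.9)
W(r, Y) = 110*r (W(r, Y) = 11*(r + 9*r) = 11*(10*r) = 110*r)
W(0, 581)/V - 485942/(-41693) = (110*0)/(-49207/8) - 485942/(-41693) = 0*(-8/49207) - 485942*(-1/41693) = 0 + 485942/41693 = 485942/41693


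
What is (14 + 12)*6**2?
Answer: 936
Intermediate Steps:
(14 + 12)*6**2 = 26*36 = 936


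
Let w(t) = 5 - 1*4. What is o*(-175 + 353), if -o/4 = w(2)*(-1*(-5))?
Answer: -3560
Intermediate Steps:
w(t) = 1 (w(t) = 5 - 4 = 1)
o = -20 (o = -4*(-1*(-5)) = -4*5 = -20)
o*(-175 + 353) = -20*(-175 + 353) = -20*178 = -3560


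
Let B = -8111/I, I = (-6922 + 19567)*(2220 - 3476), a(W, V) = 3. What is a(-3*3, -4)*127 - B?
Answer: 6051079609/15882120 ≈ 381.00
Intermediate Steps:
I = -15882120 (I = 12645*(-1256) = -15882120)
B = 8111/15882120 (B = -8111/(-15882120) = -8111*(-1/15882120) = 8111/15882120 ≈ 0.00051070)
a(-3*3, -4)*127 - B = 3*127 - 1*8111/15882120 = 381 - 8111/15882120 = 6051079609/15882120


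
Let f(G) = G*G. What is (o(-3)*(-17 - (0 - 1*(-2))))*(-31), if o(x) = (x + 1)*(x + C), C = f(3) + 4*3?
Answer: -21204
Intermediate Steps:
f(G) = G²
C = 21 (C = 3² + 4*3 = 9 + 12 = 21)
o(x) = (1 + x)*(21 + x) (o(x) = (x + 1)*(x + 21) = (1 + x)*(21 + x))
(o(-3)*(-17 - (0 - 1*(-2))))*(-31) = ((21 + (-3)² + 22*(-3))*(-17 - (0 - 1*(-2))))*(-31) = ((21 + 9 - 66)*(-17 - (0 + 2)))*(-31) = -36*(-17 - 1*2)*(-31) = -36*(-17 - 2)*(-31) = -36*(-19)*(-31) = 684*(-31) = -21204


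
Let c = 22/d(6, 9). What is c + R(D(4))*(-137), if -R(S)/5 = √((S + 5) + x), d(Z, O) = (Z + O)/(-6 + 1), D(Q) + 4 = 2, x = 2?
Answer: -22/3 + 685*√5 ≈ 1524.4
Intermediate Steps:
D(Q) = -2 (D(Q) = -4 + 2 = -2)
d(Z, O) = -O/5 - Z/5 (d(Z, O) = (O + Z)/(-5) = (O + Z)*(-⅕) = -O/5 - Z/5)
R(S) = -5*√(7 + S) (R(S) = -5*√((S + 5) + 2) = -5*√((5 + S) + 2) = -5*√(7 + S))
c = -22/3 (c = 22/(-⅕*9 - ⅕*6) = 22/(-9/5 - 6/5) = 22/(-3) = 22*(-⅓) = -22/3 ≈ -7.3333)
c + R(D(4))*(-137) = -22/3 - 5*√(7 - 2)*(-137) = -22/3 - 5*√5*(-137) = -22/3 + 685*√5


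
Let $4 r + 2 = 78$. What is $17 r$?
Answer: $323$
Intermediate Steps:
$r = 19$ ($r = - \frac{1}{2} + \frac{1}{4} \cdot 78 = - \frac{1}{2} + \frac{39}{2} = 19$)
$17 r = 17 \cdot 19 = 323$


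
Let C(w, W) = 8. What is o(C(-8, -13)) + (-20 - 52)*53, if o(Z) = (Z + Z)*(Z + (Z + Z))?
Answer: -3432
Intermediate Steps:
o(Z) = 6*Z² (o(Z) = (2*Z)*(Z + 2*Z) = (2*Z)*(3*Z) = 6*Z²)
o(C(-8, -13)) + (-20 - 52)*53 = 6*8² + (-20 - 52)*53 = 6*64 - 72*53 = 384 - 3816 = -3432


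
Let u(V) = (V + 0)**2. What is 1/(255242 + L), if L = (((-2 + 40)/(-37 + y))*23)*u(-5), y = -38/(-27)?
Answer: 961/244697612 ≈ 3.9273e-6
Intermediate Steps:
u(V) = V**2
y = 38/27 (y = -38*(-1/27) = 38/27 ≈ 1.4074)
L = -589950/961 (L = (((-2 + 40)/(-37 + 38/27))*23)*(-5)**2 = ((38/(-961/27))*23)*25 = ((38*(-27/961))*23)*25 = -1026/961*23*25 = -23598/961*25 = -589950/961 ≈ -613.89)
1/(255242 + L) = 1/(255242 - 589950/961) = 1/(244697612/961) = 961/244697612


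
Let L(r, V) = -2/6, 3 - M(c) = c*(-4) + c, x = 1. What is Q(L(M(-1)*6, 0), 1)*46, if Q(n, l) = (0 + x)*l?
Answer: 46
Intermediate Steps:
M(c) = 3 + 3*c (M(c) = 3 - (c*(-4) + c) = 3 - (-4*c + c) = 3 - (-3)*c = 3 + 3*c)
L(r, V) = -1/3 (L(r, V) = -2*1/6 = -1/3)
Q(n, l) = l (Q(n, l) = (0 + 1)*l = 1*l = l)
Q(L(M(-1)*6, 0), 1)*46 = 1*46 = 46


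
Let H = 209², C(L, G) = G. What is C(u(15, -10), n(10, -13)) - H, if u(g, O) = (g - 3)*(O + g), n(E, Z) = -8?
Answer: -43689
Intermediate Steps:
u(g, O) = (-3 + g)*(O + g)
H = 43681
C(u(15, -10), n(10, -13)) - H = -8 - 1*43681 = -8 - 43681 = -43689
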